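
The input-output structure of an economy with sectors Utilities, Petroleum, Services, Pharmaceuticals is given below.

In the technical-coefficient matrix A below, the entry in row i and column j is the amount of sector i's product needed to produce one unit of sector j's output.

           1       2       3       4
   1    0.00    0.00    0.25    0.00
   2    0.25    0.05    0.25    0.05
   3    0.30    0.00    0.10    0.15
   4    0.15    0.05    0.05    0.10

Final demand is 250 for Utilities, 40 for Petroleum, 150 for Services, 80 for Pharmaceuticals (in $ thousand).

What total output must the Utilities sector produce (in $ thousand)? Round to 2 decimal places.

x_1 = 326.01

I − A =
  [   1.00     0.00    -0.25     0.00]
  [  -0.25     0.95    -0.25    -0.05]
  [  -0.30     0.00     0.90    -0.15]
  [  -0.15    -0.05    -0.05     0.90]
Compute the cofactors C_ij = (−1)^(i+j)·(3×3 minor ij) of I−A; the adjugate is their transpose:
adj(I−A) = Cᵀ =
  [ 0.758250   0.001875   0.213125   0.035625]
  [ 0.281250   0.729375   0.285625   0.088125]
  [ 0.279000   0.007500   0.852500   0.142500]
  [ 0.157500   0.041250   0.098750   0.783750]
det(I−A) = Σ_j (I−A)_1j·C_1j = (1.00)(0.758250) + (0.00)(0.281250) + (-0.25)(0.279000) + (0.00)(0.157500) = 0.6885
(I − A)⁻¹ = adj(I−A) / det(I−A) ≈
  [   1.1013     0.0027     0.3095     0.0517]
  [   0.4085     1.0594     0.4149     0.1280]
  [   0.4052     0.0109     1.2382     0.2070]
  [   0.2288     0.0599     0.1434     1.1383]
x = (I − A)⁻¹ d = adj(I−A)·d / det(I−A), with det(I−A) = 0.6885:
  x_1 = (0.758250·250 + 0.001875·40 + 0.213125·150 + 0.035625·80) / 0.6885 = 224.45625 / 0.6885 ≈ 326.01
  x_2 = (0.281250·250 + 0.729375·40 + 0.285625·150 + 0.088125·80) / 0.6885 = 149.38125 / 0.6885 ≈ 216.97
  x_3 = (0.279000·250 + 0.007500·40 + 0.852500·150 + 0.142500·80) / 0.6885 = 209.325 / 0.6885 ≈ 304.03
  x_4 = (0.157500·250 + 0.041250·40 + 0.098750·150 + 0.783750·80) / 0.6885 = 118.5375 / 0.6885 ≈ 172.17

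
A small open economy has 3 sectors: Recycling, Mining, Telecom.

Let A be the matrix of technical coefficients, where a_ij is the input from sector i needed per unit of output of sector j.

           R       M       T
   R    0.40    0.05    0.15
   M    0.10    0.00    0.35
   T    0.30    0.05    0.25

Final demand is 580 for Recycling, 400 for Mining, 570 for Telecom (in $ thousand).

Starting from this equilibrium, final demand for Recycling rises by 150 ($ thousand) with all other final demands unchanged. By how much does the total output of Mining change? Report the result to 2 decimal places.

Δx_M = 70.18

I − A =
  [   0.60    -0.05    -0.15]
  [  -0.10     1.00    -0.35]
  [  -0.30    -0.05     0.75]
Cofactors of I−A, C_ij = (−1)^(i+j)·(minor ij) (rows/columns in the sector order above):
  C_11 = (1.00)(0.75) − (-0.35)(-0.05) = 0.7325
  C_12 = −[(-0.10)(0.75) − (-0.35)(-0.30)] = 0.1800
  C_13 = (-0.10)(-0.05) − (1.00)(-0.30) = 0.3050
  C_21 = −[(-0.05)(0.75) − (-0.15)(-0.05)] = 0.0450
  C_22 = (0.60)(0.75) − (-0.15)(-0.30) = 0.4050
  C_23 = −[(0.60)(-0.05) − (-0.05)(-0.30)] = 0.0450
  C_31 = (-0.05)(-0.35) − (-0.15)(1.00) = 0.1675
  C_32 = −[(0.60)(-0.35) − (-0.15)(-0.10)] = 0.2250
  C_33 = (0.60)(1.00) − (-0.05)(-0.10) = 0.5950
det(I−A) = Σ_j (I−A)_1j·C_1j = (0.60)(0.7325) + (-0.05)(0.1800) + (-0.15)(0.3050) = 0.38475
adj(I−A) = Cᵀ =
  [ 0.7325   0.0450   0.1675]
  [ 0.1800   0.4050   0.2250]
  [ 0.3050   0.0450   0.5950]
(I − A)⁻¹ = adj(I−A) / det(I−A) ≈
  [   1.9038     0.1170     0.4353]
  [   0.4678     1.0526     0.5848]
  [   0.7927     0.1170     1.5465]
Δx = (I − A)⁻¹ Δd with Δd having +150 in the Recycling component and 0 elsewhere.
So Δx_M = L_MR · (+150), where L_MR = adj(I−A)_MR / det(I−A) = 0.1800 / 0.38475.
Δx_M = 0.1800 × (+150) / 0.38475 = 27.00 / 0.38475 ≈ 70.18.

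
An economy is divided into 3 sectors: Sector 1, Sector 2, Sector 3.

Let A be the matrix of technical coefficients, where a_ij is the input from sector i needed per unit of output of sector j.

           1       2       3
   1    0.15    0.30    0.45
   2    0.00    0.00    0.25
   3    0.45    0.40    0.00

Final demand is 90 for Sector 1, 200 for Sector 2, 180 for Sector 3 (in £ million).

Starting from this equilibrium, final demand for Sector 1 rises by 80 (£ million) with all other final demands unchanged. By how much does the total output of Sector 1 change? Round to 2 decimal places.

Δx_1 = 136.17

I − A =
  [   0.85    -0.30    -0.45]
  [   0.00     1.00    -0.25]
  [  -0.45    -0.40     1.00]
Cofactors of I−A, C_ij = (−1)^(i+j)·(minor ij) (rows/columns in the sector order above):
  C_11 = (1.00)(1.00) − (-0.25)(-0.40) = 0.9000
  C_12 = −[(0.00)(1.00) − (-0.25)(-0.45)] = 0.1125
  C_13 = (0.00)(-0.40) − (1.00)(-0.45) = 0.4500
  C_21 = −[(-0.30)(1.00) − (-0.45)(-0.40)] = 0.4800
  C_22 = (0.85)(1.00) − (-0.45)(-0.45) = 0.6475
  C_23 = −[(0.85)(-0.40) − (-0.30)(-0.45)] = 0.4750
  C_31 = (-0.30)(-0.25) − (-0.45)(1.00) = 0.5250
  C_32 = −[(0.85)(-0.25) − (-0.45)(0.00)] = 0.2125
  C_33 = (0.85)(1.00) − (-0.30)(0.00) = 0.8500
det(I−A) = Σ_j (I−A)_1j·C_1j = (0.85)(0.9000) + (-0.30)(0.1125) + (-0.45)(0.4500) = 0.52875
adj(I−A) = Cᵀ =
  [ 0.9000   0.4800   0.5250]
  [ 0.1125   0.6475   0.2125]
  [ 0.4500   0.4750   0.8500]
(I − A)⁻¹ = adj(I−A) / det(I−A) ≈
  [   1.7021     0.9078     0.9929]
  [   0.2128     1.2246     0.4019]
  [   0.8511     0.8983     1.6076]
Δx = (I − A)⁻¹ Δd with Δd having +80 in the Sector 1 component and 0 elsewhere.
So Δx_1 = L_11 · (+80), where L_11 = adj(I−A)_11 / det(I−A) = 0.9000 / 0.52875.
Δx_1 = 0.9000 × (+80) / 0.52875 = 72.00 / 0.52875 ≈ 136.17.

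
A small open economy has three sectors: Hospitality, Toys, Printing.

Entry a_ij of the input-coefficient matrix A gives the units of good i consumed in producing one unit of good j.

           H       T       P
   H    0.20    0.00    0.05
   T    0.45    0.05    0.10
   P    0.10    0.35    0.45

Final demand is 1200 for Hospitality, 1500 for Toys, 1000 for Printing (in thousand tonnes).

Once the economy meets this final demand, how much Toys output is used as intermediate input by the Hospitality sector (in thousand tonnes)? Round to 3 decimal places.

z_TH = 785.525

I − A =
  [   0.80     0.00    -0.05]
  [  -0.45     0.95    -0.10]
  [  -0.10    -0.35     0.55]
Cofactors of I−A, C_ij = (−1)^(i+j)·(minor ij) (rows/columns in the sector order above):
  C_11 = (0.95)(0.55) − (-0.10)(-0.35) = 0.4875
  C_12 = −[(-0.45)(0.55) − (-0.10)(-0.10)] = 0.2575
  C_13 = (-0.45)(-0.35) − (0.95)(-0.10) = 0.2525
  C_21 = −[(0.00)(0.55) − (-0.05)(-0.35)] = 0.0175
  C_22 = (0.80)(0.55) − (-0.05)(-0.10) = 0.4350
  C_23 = −[(0.80)(-0.35) − (0.00)(-0.10)] = 0.2800
  C_31 = (0.00)(-0.10) − (-0.05)(0.95) = 0.0475
  C_32 = −[(0.80)(-0.10) − (-0.05)(-0.45)] = 0.1025
  C_33 = (0.80)(0.95) − (0.00)(-0.45) = 0.7600
det(I−A) = Σ_j (I−A)_1j·C_1j = (0.80)(0.4875) + (0.00)(0.2575) + (-0.05)(0.2525) = 0.377375
adj(I−A) = Cᵀ =
  [ 0.4875   0.0175   0.0475]
  [ 0.2575   0.4350   0.1025]
  [ 0.2525   0.2800   0.7600]
(I − A)⁻¹ = adj(I−A) / det(I−A) ≈
  [   1.2918     0.0464     0.1259]
  [   0.6823     1.1527     0.2716]
  [   0.6691     0.7420     2.0139]
First solve x = (I − A)⁻¹ d = adj(I−A)·d / det(I−A); in particular x_H = (0.4875·1200 + 0.0175·1500 + 0.0475·1000) / 0.377375 = 658.75 / 0.377375 ≈ 1745.61113.
Intermediate flow from T to H: z_TH = a_TH · x_H = 0.45 × 658.75 / 0.377375 = 296.4375 / 0.377375 ≈ 785.525.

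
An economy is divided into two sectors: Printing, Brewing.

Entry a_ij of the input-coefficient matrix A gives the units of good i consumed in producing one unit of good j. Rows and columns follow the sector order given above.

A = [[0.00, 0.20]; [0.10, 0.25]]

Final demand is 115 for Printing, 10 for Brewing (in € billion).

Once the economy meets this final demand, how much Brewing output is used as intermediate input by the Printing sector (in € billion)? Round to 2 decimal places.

I − A =
  [   1.00    -0.20]
  [  -0.10     0.75]
det(I−A) = (1.00)(0.75) − (-0.20)(-0.10) = 0.7300
adj(I−A) = [[0.75, 0.20], [0.10, 1.00]]
(I − A)⁻¹ = adj(I−A) / det(I−A) ≈
  [   1.0274     0.2740]
  [   0.1370     1.3699]
First solve x = (I − A)⁻¹ d = adj(I−A)·d / det(I−A); in particular x_P = (0.75·115 + 0.20·10) / 0.7300 = 88.25 / 0.7300 ≈ 120.8904.
Intermediate flow from B to P: z_BP = a_BP · x_P = 0.10 × 88.25 / 0.7300 = 8.825 / 0.7300 ≈ 12.09.

z_BP = 12.09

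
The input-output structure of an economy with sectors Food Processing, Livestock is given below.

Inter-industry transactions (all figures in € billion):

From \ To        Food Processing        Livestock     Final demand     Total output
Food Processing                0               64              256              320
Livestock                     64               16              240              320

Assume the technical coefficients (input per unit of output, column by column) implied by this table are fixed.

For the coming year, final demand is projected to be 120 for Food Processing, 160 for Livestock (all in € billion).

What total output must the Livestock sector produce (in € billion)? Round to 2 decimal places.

Technical coefficients a_ij = z_ij / X_j:
  a_FF = 0/320 = 0.00, a_LF = 64/320 = 0.20
  a_FL = 64/320 = 0.20, a_LL = 16/320 = 0.05
I − A =
  [   1.00    -0.20]
  [  -0.20     0.95]
det(I−A) = (1.00)(0.95) − (-0.20)(-0.20) = 0.9100
adj(I−A) = [[0.95, 0.20], [0.20, 1.00]]
(I − A)⁻¹ = adj(I−A) / det(I−A) ≈
  [   1.0440     0.2198]
  [   0.2198     1.0989]
x = (I − A)⁻¹ d = adj(I−A)·d / det(I−A), with det(I−A) = 0.9100:
  x_F = (0.95·120 + 0.20·160) / 0.9100 = 146.00 / 0.9100 ≈ 160.44
  x_L = (0.20·120 + 1.00·160) / 0.9100 = 184.00 / 0.9100 ≈ 202.20

x_L = 202.20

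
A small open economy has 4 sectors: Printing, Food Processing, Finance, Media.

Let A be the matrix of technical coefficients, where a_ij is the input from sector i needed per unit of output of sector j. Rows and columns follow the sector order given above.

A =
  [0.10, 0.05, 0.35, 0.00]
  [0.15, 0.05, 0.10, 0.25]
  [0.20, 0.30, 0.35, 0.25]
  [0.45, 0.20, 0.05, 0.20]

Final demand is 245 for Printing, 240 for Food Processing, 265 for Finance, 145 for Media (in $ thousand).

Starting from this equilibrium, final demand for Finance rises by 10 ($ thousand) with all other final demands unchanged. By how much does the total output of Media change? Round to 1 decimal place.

I − A =
  [   0.90    -0.05    -0.35     0.00]
  [  -0.15     0.95    -0.10    -0.25]
  [  -0.20    -0.30     0.65    -0.25]
  [  -0.45    -0.20    -0.05     0.80]
Compute the cofactors C_ij = (−1)^(i+j)·(3×3 minor ij) of I−A; the adjugate is their transpose:
adj(I−A) = Cᵀ =
  [ 0.416875   0.126875   0.253125   0.118750]
  [ 0.179000   0.361375   0.164625   0.164375]
  [ 0.326125   0.274625   0.627375   0.281875]
  [ 0.299625   0.178875   0.222750   0.440625]
det(I−A) = Σ_j (I−A)_1j·C_1j = (0.90)(0.416875) + (-0.05)(0.179000) + (-0.35)(0.326125) + (0.00)(0.299625) = 0.25209375
(I − A)⁻¹ = adj(I−A) / det(I−A) ≈
  [   1.6537     0.5033     1.0041     0.4711]
  [   0.7101     1.4335     0.6530     0.6520]
  [   1.2937     1.0894     2.4887     1.1181]
  [   1.1885     0.7096     0.8836     1.7479]
Δx = (I − A)⁻¹ Δd with Δd having +10 in the Finance component and 0 elsewhere.
So Δx_4 = L_43 · (+10), where L_43 = adj(I−A)_43 / det(I−A) = 0.222750 / 0.25209375.
Δx_4 = 0.222750 × (+10) / 0.25209375 = 2.2275 / 0.25209375 ≈ 8.8.

Δx_4 = 8.8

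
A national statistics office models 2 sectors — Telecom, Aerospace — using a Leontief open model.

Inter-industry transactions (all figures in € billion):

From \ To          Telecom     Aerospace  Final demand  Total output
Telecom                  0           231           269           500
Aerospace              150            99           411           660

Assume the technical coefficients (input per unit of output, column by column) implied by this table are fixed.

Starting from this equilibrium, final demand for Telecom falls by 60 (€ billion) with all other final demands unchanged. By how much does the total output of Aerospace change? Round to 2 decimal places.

Technical coefficients a_ij = z_ij / X_j:
  a_11 = 0/500 = 0.00, a_21 = 150/500 = 0.30
  a_12 = 231/660 = 0.35, a_22 = 99/660 = 0.15
I − A =
  [   1.00    -0.35]
  [  -0.30     0.85]
det(I−A) = (1.00)(0.85) − (-0.35)(-0.30) = 0.7450
adj(I−A) = [[0.85, 0.35], [0.30, 1.00]]
(I − A)⁻¹ = adj(I−A) / det(I−A) ≈
  [   1.1409     0.4698]
  [   0.4027     1.3423]
Δx = (I − A)⁻¹ Δd with Δd having -60 in the Telecom component and 0 elsewhere.
So Δx_2 = L_21 · (-60), where L_21 = adj(I−A)_21 / det(I−A) = 0.30 / 0.7450.
Δx_2 = 0.30 × (-60) / 0.7450 = -18.00 / 0.7450 ≈ -24.16.

Δx_2 = -24.16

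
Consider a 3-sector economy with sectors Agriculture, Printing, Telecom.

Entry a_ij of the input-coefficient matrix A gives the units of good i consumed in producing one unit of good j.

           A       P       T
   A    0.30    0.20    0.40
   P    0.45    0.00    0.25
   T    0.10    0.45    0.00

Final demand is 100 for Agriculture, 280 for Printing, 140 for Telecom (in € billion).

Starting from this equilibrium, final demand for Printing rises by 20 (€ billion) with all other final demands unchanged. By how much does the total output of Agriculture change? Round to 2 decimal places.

Δx_A = 18.75

I − A =
  [   0.70    -0.20    -0.40]
  [  -0.45     1.00    -0.25]
  [  -0.10    -0.45     1.00]
Cofactors of I−A, C_ij = (−1)^(i+j)·(minor ij) (rows/columns in the sector order above):
  C_11 = (1.00)(1.00) − (-0.25)(-0.45) = 0.8875
  C_12 = −[(-0.45)(1.00) − (-0.25)(-0.10)] = 0.4750
  C_13 = (-0.45)(-0.45) − (1.00)(-0.10) = 0.3025
  C_21 = −[(-0.20)(1.00) − (-0.40)(-0.45)] = 0.3800
  C_22 = (0.70)(1.00) − (-0.40)(-0.10) = 0.6600
  C_23 = −[(0.70)(-0.45) − (-0.20)(-0.10)] = 0.3350
  C_31 = (-0.20)(-0.25) − (-0.40)(1.00) = 0.4500
  C_32 = −[(0.70)(-0.25) − (-0.40)(-0.45)] = 0.3550
  C_33 = (0.70)(1.00) − (-0.20)(-0.45) = 0.6100
det(I−A) = Σ_j (I−A)_1j·C_1j = (0.70)(0.8875) + (-0.20)(0.4750) + (-0.40)(0.3025) = 0.40525
adj(I−A) = Cᵀ =
  [ 0.8875   0.3800   0.4500]
  [ 0.4750   0.6600   0.3550]
  [ 0.3025   0.3350   0.6100]
(I − A)⁻¹ = adj(I−A) / det(I−A) ≈
  [   2.1900     0.9377     1.1104]
  [   1.1721     1.6286     0.8760]
  [   0.7465     0.8267     1.5052]
Δx = (I − A)⁻¹ Δd with Δd having +20 in the Printing component and 0 elsewhere.
So Δx_A = L_AP · (+20), where L_AP = adj(I−A)_AP / det(I−A) = 0.3800 / 0.40525.
Δx_A = 0.3800 × (+20) / 0.40525 = 7.60 / 0.40525 ≈ 18.75.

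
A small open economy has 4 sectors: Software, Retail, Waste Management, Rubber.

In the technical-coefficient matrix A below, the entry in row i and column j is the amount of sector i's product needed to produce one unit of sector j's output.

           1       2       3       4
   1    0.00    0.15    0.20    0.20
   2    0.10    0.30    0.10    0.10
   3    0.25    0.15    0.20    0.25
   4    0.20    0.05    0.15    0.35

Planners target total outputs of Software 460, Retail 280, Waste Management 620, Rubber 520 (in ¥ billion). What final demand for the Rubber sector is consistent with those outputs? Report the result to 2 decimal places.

I − A =
  [   1.00    -0.15    -0.20    -0.20]
  [  -0.10     0.70    -0.10    -0.10]
  [  -0.25    -0.15     0.80    -0.25]
  [  -0.20    -0.05    -0.15     0.65]
d = (I − A) x:
  d_1 = (+1.00)·460 + (-0.15)·280 + (-0.20)·620 + (-0.20)·520 = 190.00
  d_2 = (-0.10)·460 + (+0.70)·280 + (-0.10)·620 + (-0.10)·520 = 36.00
  d_3 = (-0.25)·460 + (-0.15)·280 + (+0.80)·620 + (-0.25)·520 = 209.00
  d_4 = (-0.20)·460 + (-0.05)·280 + (-0.15)·620 + (+0.65)·520 = 139.00

d_4 = 139.00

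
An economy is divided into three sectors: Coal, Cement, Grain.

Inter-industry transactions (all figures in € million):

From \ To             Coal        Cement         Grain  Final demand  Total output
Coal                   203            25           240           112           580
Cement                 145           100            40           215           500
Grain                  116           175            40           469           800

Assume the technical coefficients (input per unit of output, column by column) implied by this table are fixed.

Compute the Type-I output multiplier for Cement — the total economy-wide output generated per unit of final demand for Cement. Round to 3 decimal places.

m_2 = 2.393

Technical coefficients a_ij = z_ij / X_j:
  a_11 = 203/580 = 0.35, a_21 = 145/580 = 0.25, a_31 = 116/580 = 0.20
  a_12 = 25/500 = 0.05, a_22 = 100/500 = 0.20, a_32 = 175/500 = 0.35
  a_13 = 240/800 = 0.30, a_23 = 40/800 = 0.05, a_33 = 40/800 = 0.05
I − A =
  [   0.65    -0.05    -0.30]
  [  -0.25     0.80    -0.05]
  [  -0.20    -0.35     0.95]
Cofactors of I−A, C_ij = (−1)^(i+j)·(minor ij) (rows/columns in the sector order above):
  C_11 = (0.80)(0.95) − (-0.05)(-0.35) = 0.7425
  C_12 = −[(-0.25)(0.95) − (-0.05)(-0.20)] = 0.2475
  C_13 = (-0.25)(-0.35) − (0.80)(-0.20) = 0.2475
  C_21 = −[(-0.05)(0.95) − (-0.30)(-0.35)] = 0.1525
  C_22 = (0.65)(0.95) − (-0.30)(-0.20) = 0.5575
  C_23 = −[(0.65)(-0.35) − (-0.05)(-0.20)] = 0.2375
  C_31 = (-0.05)(-0.05) − (-0.30)(0.80) = 0.2425
  C_32 = −[(0.65)(-0.05) − (-0.30)(-0.25)] = 0.1075
  C_33 = (0.65)(0.80) − (-0.05)(-0.25) = 0.5075
det(I−A) = Σ_j (I−A)_1j·C_1j = (0.65)(0.7425) + (-0.05)(0.2475) + (-0.30)(0.2475) = 0.3960
adj(I−A) = Cᵀ =
  [ 0.7425   0.1525   0.2425]
  [ 0.2475   0.5575   0.1075]
  [ 0.2475   0.2375   0.5075]
(I − A)⁻¹ = adj(I−A) / det(I−A) ≈
  [   1.8750     0.3851     0.6124]
  [   0.6250     1.4078     0.2715]
  [   0.6250     0.5997     1.2816]
The output multiplier for sector j is the column-j sum of the Leontief inverse (I − A)⁻¹ = adj(I−A) / det(I−A).
Column 2 of adj(I−A): (0.1525, 0.5575, 0.2375); det(I−A) = 0.3960.
m_2 = (0.1525 + 0.5575 + 0.2375) / 0.3960 = 0.9475 / 0.3960 ≈ 2.393.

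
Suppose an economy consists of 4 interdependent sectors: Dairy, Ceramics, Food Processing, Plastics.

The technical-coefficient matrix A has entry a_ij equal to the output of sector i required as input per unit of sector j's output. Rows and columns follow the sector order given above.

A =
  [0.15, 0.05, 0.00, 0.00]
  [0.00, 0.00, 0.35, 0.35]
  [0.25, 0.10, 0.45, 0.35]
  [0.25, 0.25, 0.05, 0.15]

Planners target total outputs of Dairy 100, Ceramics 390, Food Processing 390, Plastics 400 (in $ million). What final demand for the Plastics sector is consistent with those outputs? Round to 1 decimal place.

I − A =
  [   0.85    -0.05     0.00     0.00]
  [   0.00     1.00    -0.35    -0.35]
  [  -0.25    -0.10     0.55    -0.35]
  [  -0.25    -0.25    -0.05     0.85]
d = (I − A) x:
  d_D = (+0.85)·100 + (-0.05)·390 + (+0.00)·390 + (+0.00)·400 = 65.5
  d_C = (+0.00)·100 + (+1.00)·390 + (-0.35)·390 + (-0.35)·400 = 113.5
  d_F = (-0.25)·100 + (-0.10)·390 + (+0.55)·390 + (-0.35)·400 = 10.5
  d_P = (-0.25)·100 + (-0.25)·390 + (-0.05)·390 + (+0.85)·400 = 198.0

d_P = 198.0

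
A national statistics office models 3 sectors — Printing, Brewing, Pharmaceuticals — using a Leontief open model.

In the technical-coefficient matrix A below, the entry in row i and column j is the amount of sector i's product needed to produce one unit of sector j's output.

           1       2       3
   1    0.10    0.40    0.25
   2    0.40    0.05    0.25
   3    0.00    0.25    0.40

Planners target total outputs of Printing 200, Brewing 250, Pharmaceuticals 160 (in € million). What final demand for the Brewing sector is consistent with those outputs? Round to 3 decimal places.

d_2 = 117.500

I − A =
  [   0.90    -0.40    -0.25]
  [  -0.40     0.95    -0.25]
  [   0.00    -0.25     0.60]
d = (I − A) x:
  d_1 = (+0.90)·200 + (-0.40)·250 + (-0.25)·160 = 40.000
  d_2 = (-0.40)·200 + (+0.95)·250 + (-0.25)·160 = 117.500
  d_3 = (+0.00)·200 + (-0.25)·250 + (+0.60)·160 = 33.500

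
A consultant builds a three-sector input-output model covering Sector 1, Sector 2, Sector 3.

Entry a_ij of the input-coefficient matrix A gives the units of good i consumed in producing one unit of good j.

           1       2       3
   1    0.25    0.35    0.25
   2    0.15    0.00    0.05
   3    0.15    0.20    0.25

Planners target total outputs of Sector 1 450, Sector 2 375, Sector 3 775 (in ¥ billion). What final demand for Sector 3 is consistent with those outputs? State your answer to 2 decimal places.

d_3 = 438.75

I − A =
  [   0.75    -0.35    -0.25]
  [  -0.15     1.00    -0.05]
  [  -0.15    -0.20     0.75]
d = (I − A) x:
  d_1 = (+0.75)·450 + (-0.35)·375 + (-0.25)·775 = 12.50
  d_2 = (-0.15)·450 + (+1.00)·375 + (-0.05)·775 = 268.75
  d_3 = (-0.15)·450 + (-0.20)·375 + (+0.75)·775 = 438.75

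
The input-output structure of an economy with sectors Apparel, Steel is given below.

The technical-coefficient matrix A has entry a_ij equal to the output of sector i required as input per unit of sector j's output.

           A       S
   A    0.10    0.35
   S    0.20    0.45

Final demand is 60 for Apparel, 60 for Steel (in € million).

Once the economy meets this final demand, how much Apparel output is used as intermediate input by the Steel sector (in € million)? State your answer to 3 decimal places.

z_AS = 54.353

I − A =
  [   0.90    -0.35]
  [  -0.20     0.55]
det(I−A) = (0.90)(0.55) − (-0.35)(-0.20) = 0.4250
adj(I−A) = [[0.55, 0.35], [0.20, 0.90]]
(I − A)⁻¹ = adj(I−A) / det(I−A) ≈
  [   1.2941     0.8235]
  [   0.4706     2.1176]
First solve x = (I − A)⁻¹ d = adj(I−A)·d / det(I−A); in particular x_S = (0.20·60 + 0.90·60) / 0.4250 = 66.00 / 0.4250 ≈ 155.29412.
Intermediate flow from A to S: z_AS = a_AS · x_S = 0.35 × 66.00 / 0.4250 = 23.10 / 0.4250 ≈ 54.353.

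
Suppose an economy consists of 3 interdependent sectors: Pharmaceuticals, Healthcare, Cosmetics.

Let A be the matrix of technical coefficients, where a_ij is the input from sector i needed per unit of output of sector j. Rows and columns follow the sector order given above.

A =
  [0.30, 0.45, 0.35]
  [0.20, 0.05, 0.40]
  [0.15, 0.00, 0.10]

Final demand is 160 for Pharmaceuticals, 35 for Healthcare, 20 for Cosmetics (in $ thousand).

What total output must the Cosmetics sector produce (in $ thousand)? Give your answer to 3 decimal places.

I − A =
  [   0.70    -0.45    -0.35]
  [  -0.20     0.95    -0.40]
  [  -0.15     0.00     0.90]
Cofactors of I−A, C_ij = (−1)^(i+j)·(minor ij) (rows/columns in the sector order above):
  C_11 = (0.95)(0.90) − (-0.40)(0.00) = 0.8550
  C_12 = −[(-0.20)(0.90) − (-0.40)(-0.15)] = 0.2400
  C_13 = (-0.20)(0.00) − (0.95)(-0.15) = 0.1425
  C_21 = −[(-0.45)(0.90) − (-0.35)(0.00)] = 0.4050
  C_22 = (0.70)(0.90) − (-0.35)(-0.15) = 0.5775
  C_23 = −[(0.70)(0.00) − (-0.45)(-0.15)] = 0.0675
  C_31 = (-0.45)(-0.40) − (-0.35)(0.95) = 0.5125
  C_32 = −[(0.70)(-0.40) − (-0.35)(-0.20)] = 0.3500
  C_33 = (0.70)(0.95) − (-0.45)(-0.20) = 0.5750
det(I−A) = Σ_j (I−A)_1j·C_1j = (0.70)(0.8550) + (-0.45)(0.2400) + (-0.35)(0.1425) = 0.440625
adj(I−A) = Cᵀ =
  [ 0.8550   0.4050   0.5125]
  [ 0.2400   0.5775   0.3500]
  [ 0.1425   0.0675   0.5750]
(I − A)⁻¹ = adj(I−A) / det(I−A) ≈
  [   1.9404     0.9191     1.1631]
  [   0.5447     1.3106     0.7943]
  [   0.3234     0.1532     1.3050]
x = (I − A)⁻¹ d = adj(I−A)·d / det(I−A), with det(I−A) = 0.440625:
  x_P = (0.8550·160 + 0.4050·35 + 0.5125·20) / 0.440625 = 161.225 / 0.440625 ≈ 365.901
  x_H = (0.2400·160 + 0.5775·35 + 0.3500·20) / 0.440625 = 65.6125 / 0.440625 ≈ 148.908
  x_C = (0.1425·160 + 0.0675·35 + 0.5750·20) / 0.440625 = 36.6625 / 0.440625 ≈ 83.206

x_C = 83.206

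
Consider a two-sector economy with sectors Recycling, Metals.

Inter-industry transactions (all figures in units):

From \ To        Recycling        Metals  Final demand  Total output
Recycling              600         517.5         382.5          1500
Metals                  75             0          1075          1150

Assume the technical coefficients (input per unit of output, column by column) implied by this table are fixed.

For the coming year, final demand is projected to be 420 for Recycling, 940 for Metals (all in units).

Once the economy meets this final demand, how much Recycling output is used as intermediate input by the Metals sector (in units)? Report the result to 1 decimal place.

z_RM = 455.8

Technical coefficients a_ij = z_ij / X_j:
  a_RR = 600/1500 = 0.40, a_MR = 75/1500 = 0.05
  a_RM = 517.5/1150 = 0.45, a_MM = 0/1150 = 0.00
I − A =
  [   0.60    -0.45]
  [  -0.05     1.00]
det(I−A) = (0.60)(1.00) − (-0.45)(-0.05) = 0.5775
adj(I−A) = [[1.00, 0.45], [0.05, 0.60]]
(I − A)⁻¹ = adj(I−A) / det(I−A) ≈
  [   1.7316     0.7792]
  [   0.0866     1.0390]
First solve x = (I − A)⁻¹ d = adj(I−A)·d / det(I−A); in particular x_M = (0.05·420 + 0.60·940) / 0.5775 = 585.00 / 0.5775 ≈ 1012.987.
Intermediate flow from R to M: z_RM = a_RM · x_M = 0.45 × 585.00 / 0.5775 = 263.25 / 0.5775 ≈ 455.8.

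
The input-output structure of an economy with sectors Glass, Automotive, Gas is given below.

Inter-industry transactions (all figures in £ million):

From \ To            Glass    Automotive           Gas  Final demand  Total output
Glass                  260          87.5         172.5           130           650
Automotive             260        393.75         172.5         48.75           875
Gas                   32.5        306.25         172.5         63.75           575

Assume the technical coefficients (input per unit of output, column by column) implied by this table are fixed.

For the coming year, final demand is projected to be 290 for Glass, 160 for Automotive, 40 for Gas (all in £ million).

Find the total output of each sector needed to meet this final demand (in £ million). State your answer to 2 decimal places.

Technical coefficients a_ij = z_ij / X_j:
  a_11 = 260/650 = 0.40, a_21 = 260/650 = 0.40, a_31 = 32.5/650 = 0.05
  a_12 = 87.5/875 = 0.10, a_22 = 393.75/875 = 0.45, a_32 = 306.25/875 = 0.35
  a_13 = 172.5/575 = 0.30, a_23 = 172.5/575 = 0.30, a_33 = 172.5/575 = 0.30
I − A =
  [   0.60    -0.10    -0.30]
  [  -0.40     0.55    -0.30]
  [  -0.05    -0.35     0.70]
Cofactors of I−A, C_ij = (−1)^(i+j)·(minor ij) (rows/columns in the sector order above):
  C_11 = (0.55)(0.70) − (-0.30)(-0.35) = 0.2800
  C_12 = −[(-0.40)(0.70) − (-0.30)(-0.05)] = 0.2950
  C_13 = (-0.40)(-0.35) − (0.55)(-0.05) = 0.1675
  C_21 = −[(-0.10)(0.70) − (-0.30)(-0.35)] = 0.1750
  C_22 = (0.60)(0.70) − (-0.30)(-0.05) = 0.4050
  C_23 = −[(0.60)(-0.35) − (-0.10)(-0.05)] = 0.2150
  C_31 = (-0.10)(-0.30) − (-0.30)(0.55) = 0.1950
  C_32 = −[(0.60)(-0.30) − (-0.30)(-0.40)] = 0.3000
  C_33 = (0.60)(0.55) − (-0.10)(-0.40) = 0.2900
det(I−A) = Σ_j (I−A)_1j·C_1j = (0.60)(0.2800) + (-0.10)(0.2950) + (-0.30)(0.1675) = 0.08825
adj(I−A) = Cᵀ =
  [ 0.2800   0.1750   0.1950]
  [ 0.2950   0.4050   0.3000]
  [ 0.1675   0.2150   0.2900]
(I − A)⁻¹ = adj(I−A) / det(I−A) ≈
  [   3.1728     1.9830     2.2096]
  [   3.3428     4.5892     3.3994]
  [   1.8980     2.4363     3.2861]
x = (I − A)⁻¹ d = adj(I−A)·d / det(I−A), with det(I−A) = 0.08825:
  x_1 = (0.2800·290 + 0.1750·160 + 0.1950·40) / 0.08825 = 117.00 / 0.08825 ≈ 1325.78
  x_2 = (0.2950·290 + 0.4050·160 + 0.3000·40) / 0.08825 = 162.35 / 0.08825 ≈ 1839.66
  x_3 = (0.1675·290 + 0.2150·160 + 0.2900·40) / 0.08825 = 94.575 / 0.08825 ≈ 1071.67

x_1 = 1325.78, x_2 = 1839.66, x_3 = 1071.67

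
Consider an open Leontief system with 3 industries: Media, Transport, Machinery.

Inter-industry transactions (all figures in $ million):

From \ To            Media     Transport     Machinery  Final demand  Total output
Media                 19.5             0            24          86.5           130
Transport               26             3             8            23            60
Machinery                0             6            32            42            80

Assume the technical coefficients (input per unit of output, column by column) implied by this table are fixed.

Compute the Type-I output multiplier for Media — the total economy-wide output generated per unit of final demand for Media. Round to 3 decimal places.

Technical coefficients a_ij = z_ij / X_j:
  a_11 = 19.5/130 = 0.15, a_21 = 26/130 = 0.20, a_31 = 0/130 = 0.00
  a_12 = 0/60 = 0.00, a_22 = 3/60 = 0.05, a_32 = 6/60 = 0.10
  a_13 = 24/80 = 0.30, a_23 = 8/80 = 0.10, a_33 = 32/80 = 0.40
I − A =
  [   0.85     0.00    -0.30]
  [  -0.20     0.95    -0.10]
  [   0.00    -0.10     0.60]
Cofactors of I−A, C_ij = (−1)^(i+j)·(minor ij) (rows/columns in the sector order above):
  C_11 = (0.95)(0.60) − (-0.10)(-0.10) = 0.5600
  C_12 = −[(-0.20)(0.60) − (-0.10)(0.00)] = 0.1200
  C_13 = (-0.20)(-0.10) − (0.95)(0.00) = 0.0200
  C_21 = −[(0.00)(0.60) − (-0.30)(-0.10)] = 0.0300
  C_22 = (0.85)(0.60) − (-0.30)(0.00) = 0.5100
  C_23 = −[(0.85)(-0.10) − (0.00)(0.00)] = 0.0850
  C_31 = (0.00)(-0.10) − (-0.30)(0.95) = 0.2850
  C_32 = −[(0.85)(-0.10) − (-0.30)(-0.20)] = 0.1450
  C_33 = (0.85)(0.95) − (0.00)(-0.20) = 0.8075
det(I−A) = Σ_j (I−A)_1j·C_1j = (0.85)(0.5600) + (0.00)(0.1200) + (-0.30)(0.0200) = 0.4700
adj(I−A) = Cᵀ =
  [ 0.5600   0.0300   0.2850]
  [ 0.1200   0.5100   0.1450]
  [ 0.0200   0.0850   0.8075]
(I − A)⁻¹ = adj(I−A) / det(I−A) ≈
  [   1.1915     0.0638     0.6064]
  [   0.2553     1.0851     0.3085]
  [   0.0426     0.1809     1.7181]
The output multiplier for sector j is the column-j sum of the Leontief inverse (I − A)⁻¹ = adj(I−A) / det(I−A).
Column 1 of adj(I−A): (0.5600, 0.1200, 0.0200); det(I−A) = 0.4700.
m_1 = (0.5600 + 0.1200 + 0.0200) / 0.4700 = 0.70 / 0.4700 ≈ 1.489.

m_1 = 1.489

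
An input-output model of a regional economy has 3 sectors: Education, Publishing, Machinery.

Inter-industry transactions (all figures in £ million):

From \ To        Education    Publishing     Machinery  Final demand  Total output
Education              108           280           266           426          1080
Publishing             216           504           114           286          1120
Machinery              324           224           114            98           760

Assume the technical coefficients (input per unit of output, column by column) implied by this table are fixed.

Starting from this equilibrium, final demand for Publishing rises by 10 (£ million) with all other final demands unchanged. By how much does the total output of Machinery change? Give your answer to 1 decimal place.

Technical coefficients a_ij = z_ij / X_j:
  a_EE = 108/1080 = 0.10, a_PE = 216/1080 = 0.20, a_ME = 324/1080 = 0.30
  a_EP = 280/1120 = 0.25, a_PP = 504/1120 = 0.45, a_MP = 224/1120 = 0.20
  a_EM = 266/760 = 0.35, a_PM = 114/760 = 0.15, a_MM = 114/760 = 0.15
I − A =
  [   0.90    -0.25    -0.35]
  [  -0.20     0.55    -0.15]
  [  -0.30    -0.20     0.85]
Cofactors of I−A, C_ij = (−1)^(i+j)·(minor ij) (rows/columns in the sector order above):
  C_11 = (0.55)(0.85) − (-0.15)(-0.20) = 0.4375
  C_12 = −[(-0.20)(0.85) − (-0.15)(-0.30)] = 0.2150
  C_13 = (-0.20)(-0.20) − (0.55)(-0.30) = 0.2050
  C_21 = −[(-0.25)(0.85) − (-0.35)(-0.20)] = 0.2825
  C_22 = (0.90)(0.85) − (-0.35)(-0.30) = 0.6600
  C_23 = −[(0.90)(-0.20) − (-0.25)(-0.30)] = 0.2550
  C_31 = (-0.25)(-0.15) − (-0.35)(0.55) = 0.2300
  C_32 = −[(0.90)(-0.15) − (-0.35)(-0.20)] = 0.2050
  C_33 = (0.90)(0.55) − (-0.25)(-0.20) = 0.4450
det(I−A) = Σ_j (I−A)_1j·C_1j = (0.90)(0.4375) + (-0.25)(0.2150) + (-0.35)(0.2050) = 0.26825
adj(I−A) = Cᵀ =
  [ 0.4375   0.2825   0.2300]
  [ 0.2150   0.6600   0.2050]
  [ 0.2050   0.2550   0.4450]
(I − A)⁻¹ = adj(I−A) / det(I−A) ≈
  [   1.6309     1.0531     0.8574]
  [   0.8015     2.4604     0.7642]
  [   0.7642     0.9506     1.6589]
Δx = (I − A)⁻¹ Δd with Δd having +10 in the Publishing component and 0 elsewhere.
So Δx_M = L_MP · (+10), where L_MP = adj(I−A)_MP / det(I−A) = 0.2550 / 0.26825.
Δx_M = 0.2550 × (+10) / 0.26825 = 2.55 / 0.26825 ≈ 9.5.

Δx_M = 9.5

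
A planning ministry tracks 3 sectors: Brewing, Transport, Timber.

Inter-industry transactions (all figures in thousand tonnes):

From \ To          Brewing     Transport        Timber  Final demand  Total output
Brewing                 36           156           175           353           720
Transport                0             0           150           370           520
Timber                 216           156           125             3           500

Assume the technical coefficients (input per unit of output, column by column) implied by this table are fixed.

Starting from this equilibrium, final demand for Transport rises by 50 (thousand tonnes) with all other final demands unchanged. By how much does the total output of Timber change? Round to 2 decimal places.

Technical coefficients a_ij = z_ij / X_j:
  a_11 = 36/720 = 0.05, a_21 = 0/720 = 0.00, a_31 = 216/720 = 0.30
  a_12 = 156/520 = 0.30, a_22 = 0/520 = 0.00, a_32 = 156/520 = 0.30
  a_13 = 175/500 = 0.35, a_23 = 150/500 = 0.30, a_33 = 125/500 = 0.25
I − A =
  [   0.95    -0.30    -0.35]
  [   0.00     1.00    -0.30]
  [  -0.30    -0.30     0.75]
Cofactors of I−A, C_ij = (−1)^(i+j)·(minor ij) (rows/columns in the sector order above):
  C_11 = (1.00)(0.75) − (-0.30)(-0.30) = 0.6600
  C_12 = −[(0.00)(0.75) − (-0.30)(-0.30)] = 0.0900
  C_13 = (0.00)(-0.30) − (1.00)(-0.30) = 0.3000
  C_21 = −[(-0.30)(0.75) − (-0.35)(-0.30)] = 0.3300
  C_22 = (0.95)(0.75) − (-0.35)(-0.30) = 0.6075
  C_23 = −[(0.95)(-0.30) − (-0.30)(-0.30)] = 0.3750
  C_31 = (-0.30)(-0.30) − (-0.35)(1.00) = 0.4400
  C_32 = −[(0.95)(-0.30) − (-0.35)(0.00)] = 0.2850
  C_33 = (0.95)(1.00) − (-0.30)(0.00) = 0.9500
det(I−A) = Σ_j (I−A)_1j·C_1j = (0.95)(0.6600) + (-0.30)(0.0900) + (-0.35)(0.3000) = 0.4950
adj(I−A) = Cᵀ =
  [ 0.6600   0.3300   0.4400]
  [ 0.0900   0.6075   0.2850]
  [ 0.3000   0.3750   0.9500]
(I − A)⁻¹ = adj(I−A) / det(I−A) ≈
  [   1.3333     0.6667     0.8889]
  [   0.1818     1.2273     0.5758]
  [   0.6061     0.7576     1.9192]
Δx = (I − A)⁻¹ Δd with Δd having +50 in the Transport component and 0 elsewhere.
So Δx_3 = L_32 · (+50), where L_32 = adj(I−A)_32 / det(I−A) = 0.3750 / 0.4950.
Δx_3 = 0.3750 × (+50) / 0.4950 = 18.75 / 0.4950 ≈ 37.88.

Δx_3 = 37.88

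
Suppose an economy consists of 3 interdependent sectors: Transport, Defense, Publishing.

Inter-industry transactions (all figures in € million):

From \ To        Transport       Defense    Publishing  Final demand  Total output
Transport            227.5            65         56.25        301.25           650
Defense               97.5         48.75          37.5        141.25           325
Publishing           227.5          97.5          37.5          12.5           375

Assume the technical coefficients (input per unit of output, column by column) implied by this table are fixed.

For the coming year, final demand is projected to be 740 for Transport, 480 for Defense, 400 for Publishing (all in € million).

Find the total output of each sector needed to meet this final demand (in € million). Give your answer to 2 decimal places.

x_T = 1811.79, x_D = 1061.23, x_P = 1502.77

Technical coefficients a_ij = z_ij / X_j:
  a_TT = 227.5/650 = 0.35, a_DT = 97.5/650 = 0.15, a_PT = 227.5/650 = 0.35
  a_TD = 65/325 = 0.20, a_DD = 48.75/325 = 0.15, a_PD = 97.5/325 = 0.30
  a_TP = 56.25/375 = 0.15, a_DP = 37.5/375 = 0.10, a_PP = 37.5/375 = 0.10
I − A =
  [   0.65    -0.20    -0.15]
  [  -0.15     0.85    -0.10]
  [  -0.35    -0.30     0.90]
Cofactors of I−A, C_ij = (−1)^(i+j)·(minor ij) (rows/columns in the sector order above):
  C_11 = (0.85)(0.90) − (-0.10)(-0.30) = 0.7350
  C_12 = −[(-0.15)(0.90) − (-0.10)(-0.35)] = 0.1700
  C_13 = (-0.15)(-0.30) − (0.85)(-0.35) = 0.3425
  C_21 = −[(-0.20)(0.90) − (-0.15)(-0.30)] = 0.2250
  C_22 = (0.65)(0.90) − (-0.15)(-0.35) = 0.5325
  C_23 = −[(0.65)(-0.30) − (-0.20)(-0.35)] = 0.2650
  C_31 = (-0.20)(-0.10) − (-0.15)(0.85) = 0.1475
  C_32 = −[(0.65)(-0.10) − (-0.15)(-0.15)] = 0.0875
  C_33 = (0.65)(0.85) − (-0.20)(-0.15) = 0.5225
det(I−A) = Σ_j (I−A)_1j·C_1j = (0.65)(0.7350) + (-0.20)(0.1700) + (-0.15)(0.3425) = 0.392375
adj(I−A) = Cᵀ =
  [ 0.7350   0.2250   0.1475]
  [ 0.1700   0.5325   0.0875]
  [ 0.3425   0.2650   0.5225]
(I − A)⁻¹ = adj(I−A) / det(I−A) ≈
  [   1.8732     0.5734     0.3759]
  [   0.4333     1.3571     0.2230]
  [   0.8729     0.6754     1.3316]
x = (I − A)⁻¹ d = adj(I−A)·d / det(I−A), with det(I−A) = 0.392375:
  x_T = (0.7350·740 + 0.2250·480 + 0.1475·400) / 0.392375 = 710.90 / 0.392375 ≈ 1811.79
  x_D = (0.1700·740 + 0.5325·480 + 0.0875·400) / 0.392375 = 416.40 / 0.392375 ≈ 1061.23
  x_P = (0.3425·740 + 0.2650·480 + 0.5225·400) / 0.392375 = 589.65 / 0.392375 ≈ 1502.77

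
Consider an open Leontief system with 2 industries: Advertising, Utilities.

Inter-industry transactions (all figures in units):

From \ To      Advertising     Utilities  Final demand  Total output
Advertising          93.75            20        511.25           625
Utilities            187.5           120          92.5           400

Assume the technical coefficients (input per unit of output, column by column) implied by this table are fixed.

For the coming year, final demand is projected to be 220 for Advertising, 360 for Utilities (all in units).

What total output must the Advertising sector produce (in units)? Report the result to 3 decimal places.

x_1 = 296.552

Technical coefficients a_ij = z_ij / X_j:
  a_11 = 93.75/625 = 0.15, a_21 = 187.5/625 = 0.30
  a_12 = 20/400 = 0.05, a_22 = 120/400 = 0.30
I − A =
  [   0.85    -0.05]
  [  -0.30     0.70]
det(I−A) = (0.85)(0.70) − (-0.05)(-0.30) = 0.5800
adj(I−A) = [[0.70, 0.05], [0.30, 0.85]]
(I − A)⁻¹ = adj(I−A) / det(I−A) ≈
  [   1.2069     0.0862]
  [   0.5172     1.4655]
x = (I − A)⁻¹ d = adj(I−A)·d / det(I−A), with det(I−A) = 0.5800:
  x_1 = (0.70·220 + 0.05·360) / 0.5800 = 172.00 / 0.5800 ≈ 296.552
  x_2 = (0.30·220 + 0.85·360) / 0.5800 = 372.00 / 0.5800 ≈ 641.379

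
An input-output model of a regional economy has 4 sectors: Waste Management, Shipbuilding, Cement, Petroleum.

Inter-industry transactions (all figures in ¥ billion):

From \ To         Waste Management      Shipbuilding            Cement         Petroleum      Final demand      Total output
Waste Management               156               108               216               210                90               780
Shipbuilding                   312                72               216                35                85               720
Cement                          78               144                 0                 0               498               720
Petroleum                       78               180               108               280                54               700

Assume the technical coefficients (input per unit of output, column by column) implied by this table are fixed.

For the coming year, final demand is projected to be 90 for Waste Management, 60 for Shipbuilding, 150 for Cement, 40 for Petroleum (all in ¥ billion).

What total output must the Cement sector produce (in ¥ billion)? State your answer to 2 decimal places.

Technical coefficients a_ij = z_ij / X_j:
  a_11 = 156/780 = 0.20, a_21 = 312/780 = 0.40, a_31 = 78/780 = 0.10, a_41 = 78/780 = 0.10
  a_12 = 108/720 = 0.15, a_22 = 72/720 = 0.10, a_32 = 144/720 = 0.20, a_42 = 180/720 = 0.25
  a_13 = 216/720 = 0.30, a_23 = 216/720 = 0.30, a_33 = 0/720 = 0.00, a_43 = 108/720 = 0.15
  a_14 = 210/700 = 0.30, a_24 = 35/700 = 0.05, a_34 = 0/700 = 0.00, a_44 = 280/700 = 0.40
I − A =
  [   0.80    -0.15    -0.30    -0.30]
  [  -0.40     0.90    -0.30    -0.05]
  [  -0.10    -0.20     1.00     0.00]
  [  -0.10    -0.25    -0.15     0.60]
Compute the cofactors C_ij = (−1)^(i+j)·(3×3 minor ij) of I−A; the adjugate is their transpose:
adj(I−A) = Cᵀ =
  [ 0.490000   0.210000   0.249375   0.262500]
  [ 0.263750   0.427500   0.232500   0.167500]
  [ 0.101750   0.106500   0.328250   0.059750]
  [ 0.217000   0.239750   0.220500   0.556500]
det(I−A) = Σ_j (I−A)_1j·C_1j = (0.80)(0.490000) + (-0.15)(0.263750) + (-0.30)(0.101750) + (-0.30)(0.217000) = 0.2568125
(I − A)⁻¹ = adj(I−A) / det(I−A) ≈
  [   1.9080     0.8177     0.9710     1.0221]
  [   1.0270     1.6646     0.9053     0.6522]
  [   0.3962     0.4147     1.2782     0.2327]
  [   0.8450     0.9336     0.8586     2.1670]
x = (I − A)⁻¹ d = adj(I−A)·d / det(I−A), with det(I−A) = 0.2568125:
  x_1 = (0.490000·90 + 0.210000·60 + 0.249375·150 + 0.262500·40) / 0.2568125 = 104.60625 / 0.2568125 ≈ 407.33
  x_2 = (0.263750·90 + 0.427500·60 + 0.232500·150 + 0.167500·40) / 0.2568125 = 90.9625 / 0.2568125 ≈ 354.20
  x_3 = (0.101750·90 + 0.106500·60 + 0.328250·150 + 0.059750·40) / 0.2568125 = 67.175 / 0.2568125 ≈ 261.57
  x_4 = (0.217000·90 + 0.239750·60 + 0.220500·150 + 0.556500·40) / 0.2568125 = 89.25 / 0.2568125 ≈ 347.53

x_3 = 261.57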